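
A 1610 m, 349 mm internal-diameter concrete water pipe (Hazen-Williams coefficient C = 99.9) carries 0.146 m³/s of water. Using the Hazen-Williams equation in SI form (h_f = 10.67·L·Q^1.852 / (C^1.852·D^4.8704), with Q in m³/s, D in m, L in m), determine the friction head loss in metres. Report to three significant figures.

h_f ≈ 16.2 m

h_f = 10.67·1610·0.146^1.852 / (99.9^1.852·0.349^4.8704) = 16.25 m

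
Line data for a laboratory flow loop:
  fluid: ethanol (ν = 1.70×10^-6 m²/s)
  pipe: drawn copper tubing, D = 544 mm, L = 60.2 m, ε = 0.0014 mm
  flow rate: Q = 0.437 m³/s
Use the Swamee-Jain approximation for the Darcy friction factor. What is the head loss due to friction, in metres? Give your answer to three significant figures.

h_f ≈ 0.254 m

V = 4Q/(πD²) = 4·0.437/(π·0.544²) = 1.880 m/s
Re = VD/ν = 1.880·0.544/1.70×10^-6 = 6.02×10^5 → turbulent
ε/D = 0.0014/544 = 2.57×10^-6
Swamee-Jain: f = 0.01271
h_f = f(L/D)V²/(2g) = 0.01271·(60.2/0.544)·1.880²/(2·9.81) = 0.2535 m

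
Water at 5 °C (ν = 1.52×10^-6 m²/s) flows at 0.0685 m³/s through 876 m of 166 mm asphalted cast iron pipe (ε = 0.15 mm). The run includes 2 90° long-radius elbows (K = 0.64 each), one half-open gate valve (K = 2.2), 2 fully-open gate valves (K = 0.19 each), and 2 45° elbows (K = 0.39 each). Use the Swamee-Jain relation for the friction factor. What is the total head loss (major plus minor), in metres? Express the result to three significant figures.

V = 4Q/(πD²) = 3.165 m/s; V²/2g = 0.5106 m
Re = 3.46×10^5, ε/D = 9.04×10^-4 → f = 0.02020 (Swamee-Jain)
Major: h_f = f(L/D)·V²/2g = 0.02020·5277·0.5106 = 54.44 m
Minor: ΣK = 4.64; h_m = ΣK·V²/2g = 2.369 m
Total H_L = 54.44 + 2.369 = 56.81 m

H_L ≈ 56.8 m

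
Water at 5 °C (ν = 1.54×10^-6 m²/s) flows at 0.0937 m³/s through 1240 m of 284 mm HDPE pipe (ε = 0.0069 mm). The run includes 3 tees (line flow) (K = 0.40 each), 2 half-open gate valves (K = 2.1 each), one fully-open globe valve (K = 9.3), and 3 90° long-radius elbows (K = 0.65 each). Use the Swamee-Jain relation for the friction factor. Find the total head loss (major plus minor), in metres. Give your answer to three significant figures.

V = 4Q/(πD²) = 1.479 m/s; V²/2g = 0.1115 m
Re = 2.73×10^5, ε/D = 2.43×10^-5 → f = 0.01490 (Swamee-Jain)
Major: h_f = f(L/D)·V²/2g = 0.01490·4366·0.1115 = 7.255 m
Minor: ΣK = 16.7; h_m = ΣK·V²/2g = 1.857 m
Total H_L = 7.255 + 1.857 = 9.111 m

H_L ≈ 9.11 m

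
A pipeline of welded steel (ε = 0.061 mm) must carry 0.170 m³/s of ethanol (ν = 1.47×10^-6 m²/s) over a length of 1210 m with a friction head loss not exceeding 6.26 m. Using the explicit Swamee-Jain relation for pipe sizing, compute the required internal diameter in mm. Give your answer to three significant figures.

Swamee-Jain (Type III): D = 0.66·[ε^1.25·(LQ²/(gh_f))^4.75 + ν·Q^9.4·(L/(gh_f))^5.2]^0.04
LQ²/(gh_f) = 0.5694; L/(gh_f) = 19.70
Term 1 = ε^1.25·(…)^4.75 = 3.72×10^-7; Term 2 = ν·Q^9.4·(…)^5.2 = 4.63×10^-7
D = 0.66·(3.72×10^-7 + 4.63×10^-7)^0.04 = 0.3770 m = 377 mm
Check: V = 1.52 m/s, Re = 3.91×10^5, f = 0.01552, h_f = 5.89 m ≈ 6.26 m ✓

D ≈ 377 mm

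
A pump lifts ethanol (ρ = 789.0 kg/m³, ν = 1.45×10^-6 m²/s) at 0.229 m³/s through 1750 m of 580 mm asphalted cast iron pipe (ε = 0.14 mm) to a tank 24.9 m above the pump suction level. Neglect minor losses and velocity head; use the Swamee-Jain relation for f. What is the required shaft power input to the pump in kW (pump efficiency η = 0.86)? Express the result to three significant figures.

V = 4Q/(πD²) = 0.8667 m/s; Re = 3.47×10^5; ε/D = 2.41×10^-4; f = 0.01640
h_f = f(L/D)V²/2g = 1.894 m
Total head H = z + h_f = 24.9 + 1.894 = 26.79 m
P_hyd = ρgQH = 789.0·9.81·0.229·26.79 = 47.49 kW
P_shaft = P_hyd/η = 47.49/0.86 = 55.22 kW

P_shaft ≈ 55.2 kW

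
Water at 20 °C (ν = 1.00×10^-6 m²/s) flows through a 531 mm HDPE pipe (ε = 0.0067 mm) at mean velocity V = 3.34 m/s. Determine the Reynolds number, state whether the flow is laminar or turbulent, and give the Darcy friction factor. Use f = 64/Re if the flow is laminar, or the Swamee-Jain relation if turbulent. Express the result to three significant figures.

Re = VD/ν = 3.340·0.531/1.00×10^-6 = 1.77×10^6
Re > 4000 → turbulent; ε/D = 1.26×10^-5
Swamee-Jain: f = 0.01100

Re ≈ 1.77×10^6; turbulent; f ≈ 0.0110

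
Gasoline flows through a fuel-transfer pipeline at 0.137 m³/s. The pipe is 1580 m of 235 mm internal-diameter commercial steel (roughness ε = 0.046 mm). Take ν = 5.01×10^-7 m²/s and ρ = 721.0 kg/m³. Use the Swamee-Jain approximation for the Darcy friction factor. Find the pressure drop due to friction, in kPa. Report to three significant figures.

Δp ≈ 349 kPa

V = 4Q/(πD²) = 4·0.137/(π·0.235²) = 3.159 m/s
Re = VD/ν = 3.159·0.235/5.01×10^-7 = 1.48×10^6 → turbulent
ε/D = 0.046/235 = 1.96×10^-4
Swamee-Jain: f = 0.01444
h_f = f(L/D)V²/(2g) = 0.01444·(1580/0.235)·3.159²/(2·9.81) = 49.35 m
Δp = ρg·h_f = 721.0·9.81·49.35 = 349.1 kPa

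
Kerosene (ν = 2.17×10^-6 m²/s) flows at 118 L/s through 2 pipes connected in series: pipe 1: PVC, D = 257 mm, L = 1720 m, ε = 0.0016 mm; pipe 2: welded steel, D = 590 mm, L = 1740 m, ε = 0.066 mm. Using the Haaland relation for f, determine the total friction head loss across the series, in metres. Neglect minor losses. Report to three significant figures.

Pipe 1: V = 2.275 m/s, Re = 2.69×10^5, ε/D = 6.23×10^-6, f = 0.01468, h_1 = f(L/D)V²/2g = 25.91 m
Pipe 2: V = 0.4316 m/s, Re = 1.17×10^5, ε/D = 1.12×10^-4, f = 0.01779, h_2 = f(L/D)V²/2g = 0.4982 m
Series → Q common, losses add: H = Σh = 26.41 m

H ≈ 26.4 m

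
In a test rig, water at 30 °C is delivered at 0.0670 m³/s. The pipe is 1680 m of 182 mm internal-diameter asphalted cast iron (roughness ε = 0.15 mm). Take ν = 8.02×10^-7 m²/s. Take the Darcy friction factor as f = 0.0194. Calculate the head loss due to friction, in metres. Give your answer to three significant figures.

V = 4Q/(πD²) = 4·0.0670/(π·0.182²) = 2.575 m/s
h_f = f(L/D)V²/(2g) = 0.01940·(1680/0.182)·2.575²/(2·9.81) = 60.54 m

h_f ≈ 60.5 m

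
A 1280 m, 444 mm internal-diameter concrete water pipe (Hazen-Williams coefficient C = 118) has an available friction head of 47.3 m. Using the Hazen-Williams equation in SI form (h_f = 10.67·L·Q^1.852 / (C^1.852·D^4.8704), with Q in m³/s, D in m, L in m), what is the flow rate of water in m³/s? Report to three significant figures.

Rearranging: Q = [h_f·C^1.852·D^4.8704 / (10.67·L)]^(1/1.852)
Q = [47.3·118^1.852·0.444^4.8704 / (10.67·1280)]^0.540 = 0.6546 m³/s

Q ≈ 0.655 m³/s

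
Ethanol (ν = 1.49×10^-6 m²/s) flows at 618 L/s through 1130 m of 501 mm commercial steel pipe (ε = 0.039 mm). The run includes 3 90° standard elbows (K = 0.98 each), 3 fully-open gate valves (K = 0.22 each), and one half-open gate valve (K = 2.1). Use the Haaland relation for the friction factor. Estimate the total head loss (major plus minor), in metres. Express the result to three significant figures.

H_L ≈ 17.5 m

V = 4Q/(πD²) = 3.135 m/s; V²/2g = 0.5009 m
Re = 1.05×10^6, ε/D = 7.78×10^-5 → f = 0.01292 (Haaland)
Major: h_f = f(L/D)·V²/2g = 0.01292·2255·0.5009 = 14.60 m
Minor: ΣK = 5.70; h_m = ΣK·V²/2g = 2.855 m
Total H_L = 14.60 + 2.855 = 17.46 m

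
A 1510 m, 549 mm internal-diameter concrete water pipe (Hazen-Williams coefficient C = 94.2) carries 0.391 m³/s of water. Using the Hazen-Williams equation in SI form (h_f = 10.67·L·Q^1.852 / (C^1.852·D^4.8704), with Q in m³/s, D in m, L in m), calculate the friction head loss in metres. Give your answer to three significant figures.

h_f ≈ 11.6 m

h_f = 10.67·1510·0.391^1.852 / (94.2^1.852·0.549^4.8704) = 11.60 m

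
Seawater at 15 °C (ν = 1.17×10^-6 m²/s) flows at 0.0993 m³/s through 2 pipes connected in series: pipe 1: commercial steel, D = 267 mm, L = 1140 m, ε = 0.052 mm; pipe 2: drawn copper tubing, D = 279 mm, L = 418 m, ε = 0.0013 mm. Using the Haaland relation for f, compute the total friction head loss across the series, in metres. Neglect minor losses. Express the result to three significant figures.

H ≈ 13.4 m

Pipe 1: V = 1.774 m/s, Re = 4.05×10^5, ε/D = 1.95×10^-4, f = 0.01553, h_1 = f(L/D)V²/2g = 10.63 m
Pipe 2: V = 1.624 m/s, Re = 3.87×10^5, ε/D = 4.66×10^-6, f = 0.01372, h_2 = f(L/D)V²/2g = 2.765 m
Series → Q common, losses add: H = Σh = 13.40 m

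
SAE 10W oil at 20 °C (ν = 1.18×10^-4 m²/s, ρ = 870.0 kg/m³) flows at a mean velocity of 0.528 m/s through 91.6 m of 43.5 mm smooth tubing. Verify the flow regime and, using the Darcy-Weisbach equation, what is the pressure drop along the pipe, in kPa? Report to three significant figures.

Δp ≈ 84.0 kPa

Re = VD/ν = 0.528·0.04350/1.18×10^-4 = 195 → laminar (Re < 2300)
f = 64/Re = 0.3288
h_f = f(L/D)V²/(2g) = 0.3288·(91.6/0.04350)·0.528²/(2·9.81) = 9.838 m
Δp = ρg·h_f = 870.0·9.81·9.838 = 83.97 kPa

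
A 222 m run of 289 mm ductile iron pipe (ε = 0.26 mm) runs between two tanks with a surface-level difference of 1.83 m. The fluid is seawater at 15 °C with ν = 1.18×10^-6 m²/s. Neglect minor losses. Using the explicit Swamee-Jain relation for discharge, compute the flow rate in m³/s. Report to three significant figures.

Q ≈ 0.100 m³/s

Swamee-Jain (Type II): Q = -0.965·√(gD⁵h_f/L)·ln[ε/(3.7D) + √(3.17ν²L/(gD³h_f))]
√(gD⁵h_f/L) = √(9.81·0.289⁵·1.83/222) = 0.01277
ε/(3.7D) = 2.43×10^-4; √(3.17ν²L/(gD³h_f)) = 4.76×10^-5
Q = -0.965·0.01277·ln(2.907×10^-4) = 0.1003 m³/s
Check: V = 1.53 m/s, Re = 3.75×10^5, f = 0.02012, h_f = 1.84 m ≈ 1.83 m ✓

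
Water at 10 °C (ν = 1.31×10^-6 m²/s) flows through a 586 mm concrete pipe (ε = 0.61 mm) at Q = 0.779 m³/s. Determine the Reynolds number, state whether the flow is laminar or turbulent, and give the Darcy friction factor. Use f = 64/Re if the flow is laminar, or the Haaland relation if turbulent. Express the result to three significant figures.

Re ≈ 1.29×10^6; turbulent; f ≈ 0.0201

V = 4Q/(πD²) = 2.888 m/s
Re = VD/ν = 2.888·0.586/1.31×10^-6 = 1.29×10^6
Re > 4000 → turbulent; ε/D = 0.00104
Haaland: f = 0.02007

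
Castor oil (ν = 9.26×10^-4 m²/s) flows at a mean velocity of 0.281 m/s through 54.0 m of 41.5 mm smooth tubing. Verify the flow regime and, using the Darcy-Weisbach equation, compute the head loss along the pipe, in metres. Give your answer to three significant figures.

h_f ≈ 26.6 m

Re = VD/ν = 0.281·0.04150/9.26×10^-4 = 12.6 → laminar (Re < 2300)
f = 64/Re = 5.082
h_f = f(L/D)V²/(2g) = 5.082·(54.0/0.04150)·0.281²/(2·9.81) = 26.61 m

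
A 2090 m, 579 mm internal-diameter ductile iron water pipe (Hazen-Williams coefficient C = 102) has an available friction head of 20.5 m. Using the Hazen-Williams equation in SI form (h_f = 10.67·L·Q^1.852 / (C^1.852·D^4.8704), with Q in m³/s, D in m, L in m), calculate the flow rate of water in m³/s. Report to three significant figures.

Q ≈ 0.556 m³/s

Rearranging: Q = [h_f·C^1.852·D^4.8704 / (10.67·L)]^(1/1.852)
Q = [20.5·102^1.852·0.579^4.8704 / (10.67·2090)]^0.540 = 0.5558 m³/s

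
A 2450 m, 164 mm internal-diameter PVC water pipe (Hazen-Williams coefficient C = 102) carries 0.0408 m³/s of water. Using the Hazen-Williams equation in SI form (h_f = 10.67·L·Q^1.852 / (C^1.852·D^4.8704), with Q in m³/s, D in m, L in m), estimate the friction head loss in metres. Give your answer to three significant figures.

h_f = 10.67·2450·0.0408^1.852 / (102^1.852·0.164^4.8704) = 88.79 m

h_f ≈ 88.8 m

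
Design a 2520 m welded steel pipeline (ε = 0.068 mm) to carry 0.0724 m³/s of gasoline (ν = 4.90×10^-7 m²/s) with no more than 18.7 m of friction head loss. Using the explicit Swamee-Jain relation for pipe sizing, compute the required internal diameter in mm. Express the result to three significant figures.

Swamee-Jain (Type III): D = 0.66·[ε^1.25·(LQ²/(gh_f))^4.75 + ν·Q^9.4·(L/(gh_f))^5.2]^0.04
LQ²/(gh_f) = 0.07201; L/(gh_f) = 13.74
Term 1 = ε^1.25·(…)^4.75 = 2.31×10^-11; Term 2 = ν·Q^9.4·(…)^5.2 = 7.74×10^-12
D = 0.66·(2.31×10^-11 + 7.74×10^-12)^0.04 = 0.2507 m = 251 mm
Check: V = 1.47 m/s, Re = 7.51×10^5, f = 0.01572, h_f = 17.3 m ≈ 18.7 m ✓

D ≈ 251 mm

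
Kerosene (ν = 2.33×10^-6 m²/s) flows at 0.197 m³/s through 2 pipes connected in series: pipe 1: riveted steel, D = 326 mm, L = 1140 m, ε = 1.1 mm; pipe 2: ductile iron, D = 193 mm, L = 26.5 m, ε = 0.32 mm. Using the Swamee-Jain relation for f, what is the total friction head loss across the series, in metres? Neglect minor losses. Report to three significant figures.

Pipe 1: V = 2.360 m/s, Re = 3.30×10^5, ε/D = 0.00337, f = 0.02757, h_1 = f(L/D)V²/2g = 27.37 m
Pipe 2: V = 6.734 m/s, Re = 5.58×10^5, ε/D = 0.00166, f = 0.02278, h_2 = f(L/D)V²/2g = 7.229 m
Series → Q common, losses add: H = Σh = 34.60 m

H ≈ 34.6 m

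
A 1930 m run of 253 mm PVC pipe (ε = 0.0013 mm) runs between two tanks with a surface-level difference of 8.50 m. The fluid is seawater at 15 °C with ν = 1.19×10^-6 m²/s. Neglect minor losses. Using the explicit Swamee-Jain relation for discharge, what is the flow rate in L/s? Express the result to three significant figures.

Swamee-Jain (Type II): Q = -0.965·√(gD⁵h_f/L)·ln[ε/(3.7D) + √(3.17ν²L/(gD³h_f))]
√(gD⁵h_f/L) = √(9.81·0.253⁵·8.50/1930) = 0.006692
ε/(3.7D) = 1.39×10^-6; √(3.17ν²L/(gD³h_f)) = 8.01×10^-5
Q = -0.965·0.006692·ln(8.149×10^-5) = 0.06080 m³/s
Check: V = 1.21 m/s, Re = 2.57×10^5, f = 0.01485, h_f = 8.45 m ≈ 8.50 m ✓

Q ≈ 60.8 L/s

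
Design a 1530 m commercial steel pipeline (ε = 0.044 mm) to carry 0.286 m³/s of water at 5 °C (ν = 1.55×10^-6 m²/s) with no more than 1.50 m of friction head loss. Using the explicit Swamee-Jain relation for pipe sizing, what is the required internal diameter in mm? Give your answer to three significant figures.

D ≈ 640 mm

Swamee-Jain (Type III): D = 0.66·[ε^1.25·(LQ²/(gh_f))^4.75 + ν·Q^9.4·(L/(gh_f))^5.2]^0.04
LQ²/(gh_f) = 8.505; L/(gh_f) = 104.0
Term 1 = ε^1.25·(…)^4.75 = 0.0934; Term 2 = ν·Q^9.4·(…)^5.2 = 0.370
D = 0.66·(0.0934 + 0.370)^0.04 = 0.6400 m = 640 mm
Check: V = 0.889 m/s, Re = 3.67×10^5, f = 0.01469, h_f = 1.41 m ≈ 1.50 m ✓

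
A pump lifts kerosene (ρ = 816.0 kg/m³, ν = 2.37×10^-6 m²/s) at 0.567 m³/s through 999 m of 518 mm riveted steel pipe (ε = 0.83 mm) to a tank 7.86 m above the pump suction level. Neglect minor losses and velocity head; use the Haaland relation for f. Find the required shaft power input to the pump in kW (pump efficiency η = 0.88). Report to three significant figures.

P_shaft ≈ 123 kW

V = 4Q/(πD²) = 2.691 m/s; Re = 5.88×10^5; ε/D = 0.00160; f = 0.02246
h_f = f(L/D)V²/2g = 15.98 m
Total head H = z + h_f = 7.86 + 15.98 = 23.84 m
P_hyd = ρgQH = 816.0·9.81·0.567·23.84 = 108.2 kW
P_shaft = P_hyd/η = 108.2/0.88 = 123.0 kW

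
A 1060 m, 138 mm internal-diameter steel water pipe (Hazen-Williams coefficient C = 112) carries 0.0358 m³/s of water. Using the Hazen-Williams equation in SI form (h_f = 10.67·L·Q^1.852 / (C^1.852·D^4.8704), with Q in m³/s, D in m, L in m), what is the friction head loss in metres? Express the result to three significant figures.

h_f = 10.67·1060·0.0358^1.852 / (112^1.852·0.138^4.8704) = 58.78 m

h_f ≈ 58.8 m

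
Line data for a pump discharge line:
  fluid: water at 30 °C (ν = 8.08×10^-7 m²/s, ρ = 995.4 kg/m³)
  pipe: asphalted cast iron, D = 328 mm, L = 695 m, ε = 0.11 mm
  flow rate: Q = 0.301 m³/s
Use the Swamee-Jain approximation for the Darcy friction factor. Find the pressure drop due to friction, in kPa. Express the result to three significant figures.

V = 4Q/(πD²) = 4·0.301/(π·0.328²) = 3.562 m/s
Re = VD/ν = 3.562·0.328/8.08×10^-7 = 1.45×10^6 → turbulent
ε/D = 0.11/328 = 3.35×10^-4
Swamee-Jain: f = 0.01586
h_f = f(L/D)V²/(2g) = 0.01586·(695/0.328)·3.562²/(2·9.81) = 21.73 m
Δp = ρg·h_f = 995.4·9.81·21.73 = 212.2 kPa

Δp ≈ 212 kPa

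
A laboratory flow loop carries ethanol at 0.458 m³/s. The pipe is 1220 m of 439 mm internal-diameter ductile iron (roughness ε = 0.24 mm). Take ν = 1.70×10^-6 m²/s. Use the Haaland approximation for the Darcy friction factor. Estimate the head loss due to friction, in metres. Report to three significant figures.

V = 4Q/(πD²) = 4·0.458/(π·0.439²) = 3.026 m/s
Re = VD/ν = 3.026·0.439/1.70×10^-6 = 7.81×10^5 → turbulent
ε/D = 0.24/439 = 5.47×10^-4
Haaland: f = 0.01760
h_f = f(L/D)V²/(2g) = 0.01760·(1220/0.439)·3.026²/(2·9.81) = 22.82 m

h_f ≈ 22.8 m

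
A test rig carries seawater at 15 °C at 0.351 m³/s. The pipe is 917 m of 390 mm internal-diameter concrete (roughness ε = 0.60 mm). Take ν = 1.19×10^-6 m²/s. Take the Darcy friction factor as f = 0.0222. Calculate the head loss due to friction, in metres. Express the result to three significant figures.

h_f ≈ 23.0 m

V = 4Q/(πD²) = 4·0.351/(π·0.390²) = 2.938 m/s
h_f = f(L/D)V²/(2g) = 0.02220·(917/0.390)·2.938²/(2·9.81) = 22.97 m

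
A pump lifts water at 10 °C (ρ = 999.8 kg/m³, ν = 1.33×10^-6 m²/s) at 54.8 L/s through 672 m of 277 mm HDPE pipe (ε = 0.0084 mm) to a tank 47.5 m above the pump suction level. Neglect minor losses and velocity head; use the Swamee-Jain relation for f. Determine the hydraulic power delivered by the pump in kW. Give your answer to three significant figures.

V = 4Q/(πD²) = 0.9094 m/s; Re = 1.89×10^5; ε/D = 3.03×10^-5; f = 0.01596
h_f = f(L/D)V²/2g = 1.632 m
Total head H = z + h_f = 47.5 + 1.632 = 49.13 m
P_hyd = ρgQH = 999.8·9.81·0.0548·49.13 = 26.41 kW

P_hyd ≈ 26.4 kW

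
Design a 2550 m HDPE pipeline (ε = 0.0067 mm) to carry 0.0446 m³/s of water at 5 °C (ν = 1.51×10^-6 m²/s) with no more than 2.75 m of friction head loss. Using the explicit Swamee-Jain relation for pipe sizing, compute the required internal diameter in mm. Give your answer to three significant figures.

D ≈ 309 mm

Swamee-Jain (Type III): D = 0.66·[ε^1.25·(LQ²/(gh_f))^4.75 + ν·Q^9.4·(L/(gh_f))^5.2]^0.04
LQ²/(gh_f) = 0.1880; L/(gh_f) = 94.52
Term 1 = ε^1.25·(…)^4.75 = 1.22×10^-10; Term 2 = ν·Q^9.4·(…)^5.2 = 5.70×10^-9
D = 0.66·(1.22×10^-10 + 5.70×10^-9)^0.04 = 0.3091 m = 309 mm
Check: V = 0.594 m/s, Re = 1.22×10^5, f = 0.01730, h_f = 2.57 m ≈ 2.75 m ✓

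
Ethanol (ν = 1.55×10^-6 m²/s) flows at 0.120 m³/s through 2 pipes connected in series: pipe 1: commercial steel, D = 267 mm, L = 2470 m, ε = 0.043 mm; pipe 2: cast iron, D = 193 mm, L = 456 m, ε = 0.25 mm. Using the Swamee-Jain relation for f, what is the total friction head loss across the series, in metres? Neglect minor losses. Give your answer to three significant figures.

Pipe 1: V = 2.143 m/s, Re = 3.69×10^5, ε/D = 1.61×10^-4, f = 0.01561, h_1 = f(L/D)V²/2g = 33.81 m
Pipe 2: V = 4.102 m/s, Re = 5.11×10^5, ε/D = 0.00130, f = 0.02154, h_2 = f(L/D)V²/2g = 43.64 m
Series → Q common, losses add: H = Σh = 77.45 m

H ≈ 77.5 m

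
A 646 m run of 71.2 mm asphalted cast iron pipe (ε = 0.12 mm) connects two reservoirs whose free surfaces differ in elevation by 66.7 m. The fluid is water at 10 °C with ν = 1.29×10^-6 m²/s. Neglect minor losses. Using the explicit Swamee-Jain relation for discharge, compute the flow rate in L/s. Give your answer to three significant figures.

Swamee-Jain (Type II): Q = -0.965·√(gD⁵h_f/L)·ln[ε/(3.7D) + √(3.17ν²L/(gD³h_f))]
√(gD⁵h_f/L) = √(9.81·0.0712⁵·66.7/646) = 0.001361
ε/(3.7D) = 4.56×10^-4; √(3.17ν²L/(gD³h_f)) = 1.20×10^-4
Q = -0.965·0.001361·ln(5.756×10^-4) = 0.009801 m³/s
Check: V = 2.46 m/s, Re = 1.36×10^5, f = 0.02401, h_f = 67.3 m ≈ 66.7 m ✓

Q ≈ 9.80 L/s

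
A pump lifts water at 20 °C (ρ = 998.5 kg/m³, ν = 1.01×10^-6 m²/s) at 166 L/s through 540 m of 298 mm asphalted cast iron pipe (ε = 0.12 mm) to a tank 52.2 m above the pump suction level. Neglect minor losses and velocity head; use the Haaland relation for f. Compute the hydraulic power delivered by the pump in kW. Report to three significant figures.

P_hyd ≈ 99.1 kW

V = 4Q/(πD²) = 2.380 m/s; Re = 7.02×10^5; ε/D = 4.03×10^-4; f = 0.01666
h_f = f(L/D)V²/2g = 8.719 m
Total head H = z + h_f = 52.2 + 8.719 = 60.92 m
P_hyd = ρgQH = 998.5·9.81·0.166·60.92 = 99.05 kW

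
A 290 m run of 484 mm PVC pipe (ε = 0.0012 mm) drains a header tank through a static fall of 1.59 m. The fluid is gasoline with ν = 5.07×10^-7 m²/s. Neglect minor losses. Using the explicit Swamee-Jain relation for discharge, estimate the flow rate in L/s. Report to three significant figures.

Swamee-Jain (Type II): Q = -0.965·√(gD⁵h_f/L)·ln[ε/(3.7D) + √(3.17ν²L/(gD³h_f))]
√(gD⁵h_f/L) = √(9.81·0.484⁵·1.59/290) = 0.03780
ε/(3.7D) = 6.70×10^-7; √(3.17ν²L/(gD³h_f)) = 1.16×10^-5
Q = -0.965·0.03780·ln(1.223×10^-5) = 0.4126 m³/s
Check: V = 2.24 m/s, Re = 2.14×10^6, f = 0.01035, h_f = 1.59 m ≈ 1.59 m ✓

Q ≈ 413 L/s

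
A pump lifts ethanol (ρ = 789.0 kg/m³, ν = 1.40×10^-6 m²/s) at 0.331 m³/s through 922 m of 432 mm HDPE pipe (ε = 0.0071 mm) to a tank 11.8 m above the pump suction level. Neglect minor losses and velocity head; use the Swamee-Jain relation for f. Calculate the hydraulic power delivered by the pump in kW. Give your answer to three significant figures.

P_hyd ≈ 48.2 kW

V = 4Q/(πD²) = 2.258 m/s; Re = 6.97×10^5; ε/D = 1.64×10^-5; f = 0.01267
h_f = f(L/D)V²/2g = 7.026 m
Total head H = z + h_f = 11.8 + 7.026 = 18.83 m
P_hyd = ρgQH = 789.0·9.81·0.331·18.83 = 48.23 kW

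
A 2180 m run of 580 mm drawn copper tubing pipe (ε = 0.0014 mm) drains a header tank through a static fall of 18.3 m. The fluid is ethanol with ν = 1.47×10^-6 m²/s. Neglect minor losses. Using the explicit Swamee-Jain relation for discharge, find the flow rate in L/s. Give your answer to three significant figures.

Swamee-Jain (Type II): Q = -0.965·√(gD⁵h_f/L)·ln[ε/(3.7D) + √(3.17ν²L/(gD³h_f))]
√(gD⁵h_f/L) = √(9.81·0.580⁵·18.3/2180) = 0.07352
ε/(3.7D) = 6.52×10^-7; √(3.17ν²L/(gD³h_f)) = 2.06×10^-5
Q = -0.965·0.07352·ln(2.130×10^-5) = 0.7632 m³/s
Check: V = 2.89 m/s, Re = 1.14×10^6, f = 0.01142, h_f = 18.3 m ≈ 18.3 m ✓

Q ≈ 763 L/s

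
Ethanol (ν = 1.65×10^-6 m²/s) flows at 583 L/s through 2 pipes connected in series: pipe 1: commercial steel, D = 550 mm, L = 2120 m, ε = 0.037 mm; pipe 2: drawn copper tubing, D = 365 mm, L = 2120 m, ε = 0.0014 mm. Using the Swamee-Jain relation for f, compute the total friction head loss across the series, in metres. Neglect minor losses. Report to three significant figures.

H ≈ 120 m

Pipe 1: V = 2.454 m/s, Re = 8.18×10^5, ε/D = 6.73×10^-5, f = 0.01326, h_1 = f(L/D)V²/2g = 15.69 m
Pipe 2: V = 5.572 m/s, Re = 1.23×10^6, ε/D = 3.84×10^-6, f = 0.01132, h_2 = f(L/D)V²/2g = 104.0 m
Series → Q common, losses add: H = Σh = 119.7 m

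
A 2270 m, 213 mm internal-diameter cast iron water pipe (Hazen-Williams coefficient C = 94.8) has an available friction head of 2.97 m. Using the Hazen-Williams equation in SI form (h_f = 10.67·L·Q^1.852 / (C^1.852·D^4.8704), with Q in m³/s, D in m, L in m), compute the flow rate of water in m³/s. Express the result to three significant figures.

Rearranging: Q = [h_f·C^1.852·D^4.8704 / (10.67·L)]^(1/1.852)
Q = [2.97·94.8^1.852·0.213^4.8704 / (10.67·2270)]^0.540 = 0.01255 m³/s

Q ≈ 0.0125 m³/s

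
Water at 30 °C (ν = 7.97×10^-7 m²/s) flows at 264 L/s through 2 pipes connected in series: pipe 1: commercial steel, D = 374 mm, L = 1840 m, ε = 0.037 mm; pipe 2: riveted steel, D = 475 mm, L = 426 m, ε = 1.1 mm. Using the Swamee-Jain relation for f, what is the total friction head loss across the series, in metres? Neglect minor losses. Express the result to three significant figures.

Pipe 1: V = 2.403 m/s, Re = 1.13×10^6, ε/D = 9.89×10^-5, f = 0.01336, h_1 = f(L/D)V²/2g = 19.35 m
Pipe 2: V = 1.490 m/s, Re = 8.88×10^5, ε/D = 0.00232, f = 0.02463, h_2 = f(L/D)V²/2g = 2.498 m
Series → Q common, losses add: H = Σh = 21.85 m

H ≈ 21.8 m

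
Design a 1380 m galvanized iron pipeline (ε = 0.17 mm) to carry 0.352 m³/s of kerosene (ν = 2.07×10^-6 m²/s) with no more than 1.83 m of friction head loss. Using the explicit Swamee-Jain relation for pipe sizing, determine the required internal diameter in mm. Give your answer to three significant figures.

D ≈ 672 mm

Swamee-Jain (Type III): D = 0.66·[ε^1.25·(LQ²/(gh_f))^4.75 + ν·Q^9.4·(L/(gh_f))^5.2]^0.04
LQ²/(gh_f) = 9.525; L/(gh_f) = 76.87
Term 1 = ε^1.25·(…)^4.75 = 0.866; Term 2 = ν·Q^9.4·(…)^5.2 = 0.723
D = 0.66·(0.866 + 0.723)^0.04 = 0.6723 m = 672 mm
Check: V = 0.991 m/s, Re = 3.22×10^5, f = 0.01660, h_f = 1.71 m ≈ 1.83 m ✓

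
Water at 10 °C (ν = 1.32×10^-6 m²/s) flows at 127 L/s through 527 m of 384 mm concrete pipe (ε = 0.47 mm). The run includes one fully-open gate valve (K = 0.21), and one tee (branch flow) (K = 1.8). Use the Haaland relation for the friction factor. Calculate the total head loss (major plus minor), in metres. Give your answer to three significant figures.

H_L ≈ 1.92 m

V = 4Q/(πD²) = 1.097 m/s; V²/2g = 0.06129 m
Re = 3.19×10^5, ε/D = 0.00122 → f = 0.02138 (Haaland)
Major: h_f = f(L/D)·V²/2g = 0.02138·1372·0.06129 = 1.798 m
Minor: ΣK = 2.01; h_m = ΣK·V²/2g = 0.1232 m
Total H_L = 1.798 + 0.1232 = 1.921 m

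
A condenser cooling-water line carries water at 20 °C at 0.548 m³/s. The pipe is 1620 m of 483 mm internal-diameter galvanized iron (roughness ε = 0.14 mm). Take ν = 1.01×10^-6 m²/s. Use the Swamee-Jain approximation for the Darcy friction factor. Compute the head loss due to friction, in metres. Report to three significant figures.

V = 4Q/(πD²) = 4·0.548/(π·0.483²) = 2.991 m/s
Re = VD/ν = 2.991·0.483/1.01×10^-6 = 1.43×10^6 → turbulent
ε/D = 0.14/483 = 2.90×10^-4
Swamee-Jain: f = 0.01545
h_f = f(L/D)V²/(2g) = 0.01545·(1620/0.483)·2.991²/(2·9.81) = 23.62 m

h_f ≈ 23.6 m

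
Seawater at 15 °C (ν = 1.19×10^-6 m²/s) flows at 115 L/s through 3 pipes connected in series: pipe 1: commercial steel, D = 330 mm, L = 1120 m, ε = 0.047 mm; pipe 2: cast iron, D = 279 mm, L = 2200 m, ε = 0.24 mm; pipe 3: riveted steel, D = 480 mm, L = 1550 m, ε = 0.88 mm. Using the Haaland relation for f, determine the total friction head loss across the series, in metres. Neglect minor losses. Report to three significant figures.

H ≈ 34.2 m

Pipe 1: V = 1.345 m/s, Re = 3.73×10^5, ε/D = 1.42×10^-4, f = 0.01519, h_1 = f(L/D)V²/2g = 4.751 m
Pipe 2: V = 1.881 m/s, Re = 4.41×10^5, ε/D = 8.60×10^-4, f = 0.01963, h_2 = f(L/D)V²/2g = 27.91 m
Pipe 3: V = 0.6355 m/s, Re = 2.56×10^5, ε/D = 0.00183, f = 0.02359, h_3 = f(L/D)V²/2g = 1.568 m
Series → Q common, losses add: H = Σh = 34.23 m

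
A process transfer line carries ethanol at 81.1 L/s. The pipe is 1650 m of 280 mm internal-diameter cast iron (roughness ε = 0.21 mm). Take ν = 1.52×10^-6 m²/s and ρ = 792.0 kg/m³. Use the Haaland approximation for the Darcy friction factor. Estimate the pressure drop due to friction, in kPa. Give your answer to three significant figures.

Δp ≈ 79.4 kPa

V = 4Q/(πD²) = 4·0.0811/(π·0.280²) = 1.317 m/s
Re = VD/ν = 1.317·0.280/1.52×10^-6 = 2.43×10^5 → turbulent
ε/D = 0.21/280 = 7.50×10^-4
Haaland: f = 0.01962
h_f = f(L/D)V²/(2g) = 0.01962·(1650/0.280)·1.317²/(2·9.81) = 10.22 m
Δp = ρg·h_f = 792.0·9.81·10.22 = 79.41 kPa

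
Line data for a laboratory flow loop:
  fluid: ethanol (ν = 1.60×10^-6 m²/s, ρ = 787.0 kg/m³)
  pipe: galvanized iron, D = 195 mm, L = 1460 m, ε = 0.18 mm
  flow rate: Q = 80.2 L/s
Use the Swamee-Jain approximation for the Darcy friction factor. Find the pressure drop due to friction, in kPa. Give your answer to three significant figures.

V = 4Q/(πD²) = 4·0.0802/(π·0.195²) = 2.685 m/s
Re = VD/ν = 2.685·0.195/1.60×10^-6 = 3.27×10^5 → turbulent
ε/D = 0.18/195 = 9.23×10^-4
Swamee-Jain: f = 0.02034
h_f = f(L/D)V²/(2g) = 0.02034·(1460/0.195)·2.685²/(2·9.81) = 55.97 m
Δp = ρg·h_f = 787.0·9.81·55.97 = 432.1 kPa

Δp ≈ 432 kPa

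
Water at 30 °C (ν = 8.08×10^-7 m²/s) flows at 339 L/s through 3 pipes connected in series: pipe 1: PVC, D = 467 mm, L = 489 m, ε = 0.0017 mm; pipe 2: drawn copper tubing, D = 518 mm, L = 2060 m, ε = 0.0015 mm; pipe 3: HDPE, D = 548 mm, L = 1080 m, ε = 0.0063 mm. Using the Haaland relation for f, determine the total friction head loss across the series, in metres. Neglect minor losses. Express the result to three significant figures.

Pipe 1: V = 1.979 m/s, Re = 1.14×10^6, ε/D = 3.64×10^-6, f = 0.01140, h_1 = f(L/D)V²/2g = 2.382 m
Pipe 2: V = 1.609 m/s, Re = 1.03×10^6, ε/D = 2.90×10^-6, f = 0.01157, h_2 = f(L/D)V²/2g = 6.071 m
Pipe 3: V = 1.437 m/s, Re = 9.75×10^5, ε/D = 1.15×10^-5, f = 0.01184, h_3 = f(L/D)V²/2g = 2.457 m
Series → Q common, losses add: H = Σh = 10.91 m

H ≈ 10.9 m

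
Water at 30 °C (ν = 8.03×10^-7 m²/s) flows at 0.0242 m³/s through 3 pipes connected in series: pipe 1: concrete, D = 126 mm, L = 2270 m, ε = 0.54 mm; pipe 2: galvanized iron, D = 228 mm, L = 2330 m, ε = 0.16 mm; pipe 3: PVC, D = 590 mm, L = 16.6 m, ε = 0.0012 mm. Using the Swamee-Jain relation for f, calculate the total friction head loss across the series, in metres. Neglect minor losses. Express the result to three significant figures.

Pipe 1: V = 1.941 m/s, Re = 3.05×10^5, ε/D = 0.00429, f = 0.02948, h_1 = f(L/D)V²/2g = 102.0 m
Pipe 2: V = 0.5927 m/s, Re = 1.68×10^5, ε/D = 7.02×10^-4, f = 0.02020, h_2 = f(L/D)V²/2g = 3.696 m
Pipe 3: V = 0.08852 m/s, Re = 6.50×10^4, ε/D = 2.03×10^-6, f = 0.01959, h_3 = f(L/D)V²/2g = 2.201×10^-4 m
Series → Q common, losses add: H = Σh = 105.7 m

H ≈ 106 m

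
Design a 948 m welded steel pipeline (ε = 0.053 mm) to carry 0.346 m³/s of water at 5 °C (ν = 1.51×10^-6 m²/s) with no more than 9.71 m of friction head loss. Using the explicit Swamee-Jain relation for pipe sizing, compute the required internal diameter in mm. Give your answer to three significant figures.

D ≈ 429 mm

Swamee-Jain (Type III): D = 0.66·[ε^1.25·(LQ²/(gh_f))^4.75 + ν·Q^9.4·(L/(gh_f))^5.2]^0.04
LQ²/(gh_f) = 1.191; L/(gh_f) = 9.952
Term 1 = ε^1.25·(…)^4.75 = 1.04×10^-5; Term 2 = ν·Q^9.4·(…)^5.2 = 1.09×10^-5
D = 0.66·(1.04×10^-5 + 1.09×10^-5)^0.04 = 0.4292 m = 429 mm
Check: V = 2.39 m/s, Re = 6.80×10^5, f = 0.01429, h_f = 9.21 m ≈ 9.71 m ✓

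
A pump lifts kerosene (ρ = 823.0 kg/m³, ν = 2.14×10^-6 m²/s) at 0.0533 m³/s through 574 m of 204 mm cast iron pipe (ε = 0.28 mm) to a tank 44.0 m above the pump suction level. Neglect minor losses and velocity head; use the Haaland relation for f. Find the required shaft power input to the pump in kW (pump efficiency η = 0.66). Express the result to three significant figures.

P_shaft ≈ 34.3 kW

V = 4Q/(πD²) = 1.631 m/s; Re = 1.55×10^5; ε/D = 0.00137; f = 0.02256
h_f = f(L/D)V²/2g = 8.602 m
Total head H = z + h_f = 44.0 + 8.602 = 52.60 m
P_hyd = ρgQH = 823.0·9.81·0.0533·52.60 = 22.64 kW
P_shaft = P_hyd/η = 22.64/0.66 = 34.30 kW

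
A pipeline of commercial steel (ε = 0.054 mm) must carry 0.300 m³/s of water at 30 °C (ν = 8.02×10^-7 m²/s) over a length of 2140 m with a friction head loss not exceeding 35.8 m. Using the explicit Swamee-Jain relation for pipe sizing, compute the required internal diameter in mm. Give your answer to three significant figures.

Swamee-Jain (Type III): D = 0.66·[ε^1.25·(LQ²/(gh_f))^4.75 + ν·Q^9.4·(L/(gh_f))^5.2]^0.04
LQ²/(gh_f) = 0.5484; L/(gh_f) = 6.093
Term 1 = ε^1.25·(…)^4.75 = 2.67×10^-7; Term 2 = ν·Q^9.4·(…)^5.2 = 1.18×10^-7
D = 0.66·(2.67×10^-7 + 1.18×10^-7)^0.04 = 0.3655 m = 366 mm
Check: V = 2.86 m/s, Re = 1.30×10^6, f = 0.01393, h_f = 34.0 m ≈ 35.8 m ✓

D ≈ 366 mm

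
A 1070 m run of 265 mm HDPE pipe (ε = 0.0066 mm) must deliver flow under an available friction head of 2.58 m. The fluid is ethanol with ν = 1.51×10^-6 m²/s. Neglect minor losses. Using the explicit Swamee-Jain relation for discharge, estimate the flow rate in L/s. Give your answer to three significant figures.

Q ≈ 47.8 L/s

Swamee-Jain (Type II): Q = -0.965·√(gD⁵h_f/L)·ln[ε/(3.7D) + √(3.17ν²L/(gD³h_f))]
√(gD⁵h_f/L) = √(9.81·0.265⁵·2.58/1070) = 0.005560
ε/(3.7D) = 6.73×10^-6; √(3.17ν²L/(gD³h_f)) = 1.28×10^-4
Q = -0.965·0.005560·ln(1.349×10^-4) = 0.04781 m³/s
Check: V = 0.867 m/s, Re = 1.52×10^5, f = 0.01659, h_f = 2.57 m ≈ 2.58 m ✓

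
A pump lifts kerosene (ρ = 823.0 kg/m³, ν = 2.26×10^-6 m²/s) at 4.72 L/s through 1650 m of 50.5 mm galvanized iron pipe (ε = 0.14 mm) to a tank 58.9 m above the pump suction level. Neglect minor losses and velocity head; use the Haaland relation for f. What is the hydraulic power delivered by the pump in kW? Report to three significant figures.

V = 4Q/(πD²) = 2.357 m/s; Re = 5.27×10^4; ε/D = 0.00277; f = 0.02788
h_f = f(L/D)V²/2g = 257.8 m
Total head H = z + h_f = 58.9 + 257.8 = 316.7 m
P_hyd = ρgQH = 823.0·9.81·0.00472·316.7 = 12.07 kW

P_hyd ≈ 12.1 kW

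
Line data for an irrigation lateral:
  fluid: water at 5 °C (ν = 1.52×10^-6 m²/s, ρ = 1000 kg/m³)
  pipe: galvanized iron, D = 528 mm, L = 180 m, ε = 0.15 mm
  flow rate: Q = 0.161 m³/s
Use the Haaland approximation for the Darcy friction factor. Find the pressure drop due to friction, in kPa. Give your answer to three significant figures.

V = 4Q/(πD²) = 4·0.161/(π·0.528²) = 0.7353 m/s
Re = VD/ν = 0.7353·0.528/1.52×10^-6 = 2.55×10^5 → turbulent
ε/D = 0.15/528 = 2.84×10^-4
Haaland: f = 0.01695
h_f = f(L/D)V²/(2g) = 0.01695·(180/0.528)·0.7353²/(2·9.81) = 0.1593 m
Δp = ρg·h_f = 1000·9.81·0.1593 = 1.562 kPa

Δp ≈ 1.56 kPa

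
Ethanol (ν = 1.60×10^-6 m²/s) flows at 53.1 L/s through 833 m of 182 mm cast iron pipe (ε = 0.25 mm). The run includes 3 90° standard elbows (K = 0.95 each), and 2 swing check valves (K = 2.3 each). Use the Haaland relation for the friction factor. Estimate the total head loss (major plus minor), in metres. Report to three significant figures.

H_L ≈ 23.1 m

V = 4Q/(πD²) = 2.041 m/s; V²/2g = 0.2123 m
Re = 2.32×10^5, ε/D = 0.00137 → f = 0.02216 (Haaland)
Major: h_f = f(L/D)·V²/2g = 0.02216·4577·0.2123 = 21.54 m
Minor: ΣK = 7.45; h_m = ΣK·V²/2g = 1.582 m
Total H_L = 21.54 + 1.582 = 23.12 m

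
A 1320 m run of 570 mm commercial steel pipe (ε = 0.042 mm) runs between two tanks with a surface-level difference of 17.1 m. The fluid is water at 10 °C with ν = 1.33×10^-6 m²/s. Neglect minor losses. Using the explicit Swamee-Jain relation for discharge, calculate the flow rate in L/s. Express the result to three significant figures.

Swamee-Jain (Type II): Q = -0.965·√(gD⁵h_f/L)·ln[ε/(3.7D) + √(3.17ν²L/(gD³h_f))]
√(gD⁵h_f/L) = √(9.81·0.570⁵·17.1/1320) = 0.08744
ε/(3.7D) = 1.99×10^-5; √(3.17ν²L/(gD³h_f)) = 1.54×10^-5
Q = -0.965·0.08744·ln(3.535×10^-5) = 0.8650 m³/s
Check: V = 3.39 m/s, Re = 1.45×10^6, f = 0.01268, h_f = 17.2 m ≈ 17.1 m ✓

Q ≈ 865 L/s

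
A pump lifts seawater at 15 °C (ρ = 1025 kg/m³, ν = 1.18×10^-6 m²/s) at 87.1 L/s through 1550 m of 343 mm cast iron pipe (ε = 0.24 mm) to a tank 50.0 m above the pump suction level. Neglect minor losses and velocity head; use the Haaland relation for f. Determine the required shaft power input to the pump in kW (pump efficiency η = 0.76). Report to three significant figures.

V = 4Q/(πD²) = 0.9426 m/s; Re = 2.74×10^5; ε/D = 7.00×10^-4; f = 0.01924
h_f = f(L/D)V²/2g = 3.938 m
Total head H = z + h_f = 50.0 + 3.938 = 53.94 m
P_hyd = ρgQH = 1025·9.81·0.0871·53.94 = 47.24 kW
P_shaft = P_hyd/η = 47.24/0.76 = 62.16 kW

P_shaft ≈ 62.2 kW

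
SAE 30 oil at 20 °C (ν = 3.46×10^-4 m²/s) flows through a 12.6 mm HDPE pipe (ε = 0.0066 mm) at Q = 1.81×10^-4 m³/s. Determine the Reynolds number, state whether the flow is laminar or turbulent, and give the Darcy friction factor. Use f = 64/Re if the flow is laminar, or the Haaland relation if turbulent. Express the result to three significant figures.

V = 4Q/(πD²) = 1.452 m/s
Re = VD/ν = 1.452·0.0126/3.46×10^-4 = 52.9
Re < 2300 → laminar → f = 64/Re = 1.211

Re ≈ 52.9; laminar; f = 64/Re ≈ 1.21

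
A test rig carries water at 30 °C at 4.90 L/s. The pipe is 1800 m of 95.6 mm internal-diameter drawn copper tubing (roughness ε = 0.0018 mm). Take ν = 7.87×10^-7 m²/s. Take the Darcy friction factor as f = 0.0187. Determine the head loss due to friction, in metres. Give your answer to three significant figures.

h_f ≈ 8.36 m

V = 4Q/(πD²) = 4·0.00490/(π·0.0956²) = 0.6826 m/s
h_f = f(L/D)V²/(2g) = 0.01870·(1800/0.0956)·0.6826²/(2·9.81) = 8.363 m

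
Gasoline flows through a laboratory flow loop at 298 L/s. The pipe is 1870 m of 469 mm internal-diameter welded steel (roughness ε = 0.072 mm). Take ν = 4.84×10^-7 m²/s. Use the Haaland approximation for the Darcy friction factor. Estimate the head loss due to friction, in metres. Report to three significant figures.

V = 4Q/(πD²) = 4·0.298/(π·0.469²) = 1.725 m/s
Re = VD/ν = 1.725·0.469/4.84×10^-7 = 1.67×10^6 → turbulent
ε/D = 0.072/469 = 1.54×10^-4
Haaland: f = 0.01368
h_f = f(L/D)V²/(2g) = 0.01368·(1870/0.469)·1.725²/(2·9.81) = 8.274 m

h_f ≈ 8.27 m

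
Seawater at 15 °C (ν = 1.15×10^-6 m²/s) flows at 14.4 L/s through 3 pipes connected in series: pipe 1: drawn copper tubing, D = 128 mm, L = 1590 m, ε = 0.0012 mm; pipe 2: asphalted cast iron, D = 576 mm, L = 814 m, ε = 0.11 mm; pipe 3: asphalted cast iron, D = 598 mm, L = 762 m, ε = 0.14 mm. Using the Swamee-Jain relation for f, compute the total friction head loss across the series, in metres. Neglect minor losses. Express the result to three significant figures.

H ≈ 13.6 m

Pipe 1: V = 1.119 m/s, Re = 1.25×10^5, ε/D = 9.37×10^-6, f = 0.01714, h_1 = f(L/D)V²/2g = 13.59 m
Pipe 2: V = 0.05526 m/s, Re = 2.77×10^4, ε/D = 1.91×10^-4, f = 0.02439, h_2 = f(L/D)V²/2g = 0.005364 m
Pipe 3: V = 0.05127 m/s, Re = 2.67×10^4, ε/D = 2.34×10^-4, f = 0.02471, h_3 = f(L/D)V²/2g = 0.004219 m
Series → Q common, losses add: H = Σh = 13.60 m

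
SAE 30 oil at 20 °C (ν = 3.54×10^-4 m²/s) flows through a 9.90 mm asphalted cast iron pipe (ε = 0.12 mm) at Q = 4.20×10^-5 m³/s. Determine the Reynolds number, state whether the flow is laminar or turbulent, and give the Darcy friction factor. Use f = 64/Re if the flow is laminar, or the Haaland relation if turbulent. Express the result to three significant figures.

Re ≈ 15.3; laminar; f = 64/Re ≈ 4.19

V = 4Q/(πD²) = 0.5456 m/s
Re = VD/ν = 0.5456·0.00990/3.54×10^-4 = 15.3
Re < 2300 → laminar → f = 64/Re = 4.194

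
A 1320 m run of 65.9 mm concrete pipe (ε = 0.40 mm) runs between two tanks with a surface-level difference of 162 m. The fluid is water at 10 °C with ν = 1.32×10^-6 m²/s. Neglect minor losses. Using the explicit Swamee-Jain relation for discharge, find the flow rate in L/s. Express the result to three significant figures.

Q ≈ 7.48 L/s

Swamee-Jain (Type II): Q = -0.965·√(gD⁵h_f/L)·ln[ε/(3.7D) + √(3.17ν²L/(gD³h_f))]
√(gD⁵h_f/L) = √(9.81·0.0659⁵·162/1320) = 0.001223
ε/(3.7D) = 0.00164; √(3.17ν²L/(gD³h_f)) = 1.27×10^-4
Q = -0.965·0.001223·ln(0.001767) = 0.007482 m³/s
Check: V = 2.19 m/s, Re = 1.10×10^5, f = 0.03323, h_f = 163 m ≈ 162 m ✓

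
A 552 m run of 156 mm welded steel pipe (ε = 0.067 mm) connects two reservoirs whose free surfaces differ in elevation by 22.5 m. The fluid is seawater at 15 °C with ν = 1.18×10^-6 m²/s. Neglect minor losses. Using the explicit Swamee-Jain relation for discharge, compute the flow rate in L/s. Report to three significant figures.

Q ≈ 50.9 L/s

Swamee-Jain (Type II): Q = -0.965·√(gD⁵h_f/L)·ln[ε/(3.7D) + √(3.17ν²L/(gD³h_f))]
√(gD⁵h_f/L) = √(9.81·0.156⁵·22.5/552) = 0.006078
ε/(3.7D) = 1.16×10^-4; √(3.17ν²L/(gD³h_f)) = 5.39×10^-5
Q = -0.965·0.006078·ln(1.700×10^-4) = 0.05091 m³/s
Check: V = 2.66 m/s, Re = 3.52×10^5, f = 0.01770, h_f = 22.6 m ≈ 22.5 m ✓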